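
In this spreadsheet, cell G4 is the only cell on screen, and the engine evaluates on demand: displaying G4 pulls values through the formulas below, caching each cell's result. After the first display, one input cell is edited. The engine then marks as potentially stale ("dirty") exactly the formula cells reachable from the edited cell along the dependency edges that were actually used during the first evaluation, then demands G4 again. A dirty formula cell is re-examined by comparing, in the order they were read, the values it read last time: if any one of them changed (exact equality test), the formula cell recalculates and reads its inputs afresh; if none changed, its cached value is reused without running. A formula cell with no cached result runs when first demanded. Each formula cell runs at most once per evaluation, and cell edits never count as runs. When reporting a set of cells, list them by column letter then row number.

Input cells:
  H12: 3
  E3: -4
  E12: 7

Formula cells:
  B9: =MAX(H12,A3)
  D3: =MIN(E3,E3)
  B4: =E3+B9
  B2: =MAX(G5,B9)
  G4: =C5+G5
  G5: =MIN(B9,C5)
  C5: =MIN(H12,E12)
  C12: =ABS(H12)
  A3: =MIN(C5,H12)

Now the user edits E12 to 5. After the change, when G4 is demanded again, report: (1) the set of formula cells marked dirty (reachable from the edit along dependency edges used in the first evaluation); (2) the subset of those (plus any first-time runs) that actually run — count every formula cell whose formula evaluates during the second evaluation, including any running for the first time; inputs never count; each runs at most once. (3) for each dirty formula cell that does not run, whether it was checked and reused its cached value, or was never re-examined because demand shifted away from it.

Dirty set: A3, B9, C5, G4, G5.
Run set: C5 (1 run).
Re-examined without running (cache reused): A3, B9, G4, G5.
The important point: C5 recomputes to an identical value, and the output ends up unchanged.

Initial pass — values computed on the first demand:
  C5 = MIN(3, 7) = 3
  A3 = MIN(3, 3) = 3
  B9 = MAX(3, 3) = 3
  G5 = MIN(3, 3) = 3
  G4 = 3 + 3 = 6

Second demand — change propagation:
  C5: re-runs because E12 7->5; new result 3 (unchanged).
  A3: re-examined; everything it read last time is the same (C5 unchanged, H12 unchanged) — cache 3 kept, no run.
  B9: re-examined; everything it read last time is the same (H12 unchanged, A3 unchanged) — cache 3 kept, no run.
  G5: re-examined; everything it read last time is the same (B9 unchanged, C5 unchanged) — cache 3 kept, no run.
  G4: re-examined; everything it read last time is the same (C5 unchanged, G5 unchanged) — cache 6 kept, no run.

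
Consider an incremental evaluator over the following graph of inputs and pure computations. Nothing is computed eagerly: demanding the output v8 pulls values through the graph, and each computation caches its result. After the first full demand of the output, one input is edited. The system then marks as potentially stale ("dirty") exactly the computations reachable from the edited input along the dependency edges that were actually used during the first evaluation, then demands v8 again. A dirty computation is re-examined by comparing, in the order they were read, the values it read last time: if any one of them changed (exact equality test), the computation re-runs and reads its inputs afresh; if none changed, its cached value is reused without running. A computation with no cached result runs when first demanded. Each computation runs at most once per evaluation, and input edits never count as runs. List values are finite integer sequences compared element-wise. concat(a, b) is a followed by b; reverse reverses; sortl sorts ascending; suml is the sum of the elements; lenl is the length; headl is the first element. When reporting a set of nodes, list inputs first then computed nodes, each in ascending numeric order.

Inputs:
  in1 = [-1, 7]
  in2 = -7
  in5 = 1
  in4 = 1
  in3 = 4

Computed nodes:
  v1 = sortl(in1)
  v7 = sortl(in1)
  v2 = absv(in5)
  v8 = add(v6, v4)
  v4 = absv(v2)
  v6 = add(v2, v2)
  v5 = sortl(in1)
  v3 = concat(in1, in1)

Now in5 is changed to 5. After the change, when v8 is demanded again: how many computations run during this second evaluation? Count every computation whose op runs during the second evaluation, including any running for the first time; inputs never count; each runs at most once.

Run set: v2, v4, v6, v8 (4 run).

Initial pass — values computed on the first demand:
  v2 = absv(1) = 1
  v4 = absv(1) = 1
  v6 = add(1, 1) = 2
  v8 = add(2, 1) = 3

Second demand — change propagation:
  v2: re-runs because in5 1->5; new result 5.
  v4: re-runs because v2 1->5; new result 5.
  v6: re-runs because v2 1->5; v2 1->5; new result 10.
  v8: re-runs because v6 2->10; v4 1->5; new result 15.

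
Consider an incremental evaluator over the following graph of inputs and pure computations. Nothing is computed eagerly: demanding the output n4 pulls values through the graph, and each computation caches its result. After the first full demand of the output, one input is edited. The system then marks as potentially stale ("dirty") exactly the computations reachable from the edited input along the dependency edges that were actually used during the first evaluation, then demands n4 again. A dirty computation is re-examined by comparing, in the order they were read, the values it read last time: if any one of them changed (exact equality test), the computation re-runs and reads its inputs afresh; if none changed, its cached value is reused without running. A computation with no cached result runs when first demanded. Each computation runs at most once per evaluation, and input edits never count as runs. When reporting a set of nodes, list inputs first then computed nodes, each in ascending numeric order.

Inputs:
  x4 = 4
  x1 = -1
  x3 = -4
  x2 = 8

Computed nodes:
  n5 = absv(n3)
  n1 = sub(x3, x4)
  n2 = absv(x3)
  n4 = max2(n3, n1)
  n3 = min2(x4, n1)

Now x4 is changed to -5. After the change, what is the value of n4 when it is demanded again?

Initial pass — values computed on the first demand:
  n1 = sub(-4, 4) = -8
  n3 = min2(4, -8) = -8
  n4 = max2(-8, -8) = -8

Second demand — change propagation:
  n1: re-runs because x4 4->-5; new result 1.
  n3: re-runs because x4 4->-5; n1 -8->1; new result -5.
  n4: re-runs because n3 -8->-5; n1 -8->1; new result 1.

n4 now evaluates to 1.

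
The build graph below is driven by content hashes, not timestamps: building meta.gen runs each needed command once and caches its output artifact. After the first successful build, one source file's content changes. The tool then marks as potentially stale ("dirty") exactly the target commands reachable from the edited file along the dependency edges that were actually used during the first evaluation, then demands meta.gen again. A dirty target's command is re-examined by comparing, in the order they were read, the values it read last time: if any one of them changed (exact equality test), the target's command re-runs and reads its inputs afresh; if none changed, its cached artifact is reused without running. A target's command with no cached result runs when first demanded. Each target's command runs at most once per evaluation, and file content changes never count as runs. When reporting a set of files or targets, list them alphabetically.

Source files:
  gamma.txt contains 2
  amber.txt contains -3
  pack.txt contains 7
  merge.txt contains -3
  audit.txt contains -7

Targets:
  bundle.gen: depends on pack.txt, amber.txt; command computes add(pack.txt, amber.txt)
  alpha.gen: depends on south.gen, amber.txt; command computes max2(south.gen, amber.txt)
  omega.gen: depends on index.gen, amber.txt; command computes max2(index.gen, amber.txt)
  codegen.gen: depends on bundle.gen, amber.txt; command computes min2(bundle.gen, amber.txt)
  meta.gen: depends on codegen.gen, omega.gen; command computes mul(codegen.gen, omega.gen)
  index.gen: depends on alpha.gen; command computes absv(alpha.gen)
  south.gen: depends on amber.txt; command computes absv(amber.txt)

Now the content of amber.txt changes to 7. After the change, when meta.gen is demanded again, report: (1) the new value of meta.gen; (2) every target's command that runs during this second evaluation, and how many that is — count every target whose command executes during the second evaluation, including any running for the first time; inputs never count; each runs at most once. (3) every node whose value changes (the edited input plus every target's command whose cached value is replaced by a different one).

Initial pass — values computed on the first demand:
  bundle.gen = add(7, -3) = 4
  codegen.gen = min2(4, -3) = -3
  south.gen = absv(-3) = 3
  alpha.gen = max2(3, -3) = 3
  index.gen = absv(3) = 3
  omega.gen = max2(3, -3) = 3
  meta.gen = mul(-3, 3) = -9

Second demand — change propagation:
  bundle.gen: re-runs because amber.txt -3->7; new result 14.
  codegen.gen: re-runs because bundle.gen 4->14; amber.txt -3->7; new result 7.
  south.gen: re-runs because amber.txt -3->7; new result 7.
  alpha.gen: re-runs because south.gen 3->7; amber.txt -3->7; new result 7.
  index.gen: re-runs because alpha.gen 3->7; new result 7.
  omega.gen: re-runs because index.gen 3->7; amber.txt -3->7; new result 7.
  meta.gen: re-runs because codegen.gen -3->7; omega.gen 3->7; new result 49.

meta.gen now evaluates to 49.
Run set: alpha.gen, bundle.gen, codegen.gen, index.gen, meta.gen, omega.gen, south.gen (7 run).
Changed values: alpha.gen, amber.txt, bundle.gen, codegen.gen, index.gen, meta.gen, omega.gen, south.gen.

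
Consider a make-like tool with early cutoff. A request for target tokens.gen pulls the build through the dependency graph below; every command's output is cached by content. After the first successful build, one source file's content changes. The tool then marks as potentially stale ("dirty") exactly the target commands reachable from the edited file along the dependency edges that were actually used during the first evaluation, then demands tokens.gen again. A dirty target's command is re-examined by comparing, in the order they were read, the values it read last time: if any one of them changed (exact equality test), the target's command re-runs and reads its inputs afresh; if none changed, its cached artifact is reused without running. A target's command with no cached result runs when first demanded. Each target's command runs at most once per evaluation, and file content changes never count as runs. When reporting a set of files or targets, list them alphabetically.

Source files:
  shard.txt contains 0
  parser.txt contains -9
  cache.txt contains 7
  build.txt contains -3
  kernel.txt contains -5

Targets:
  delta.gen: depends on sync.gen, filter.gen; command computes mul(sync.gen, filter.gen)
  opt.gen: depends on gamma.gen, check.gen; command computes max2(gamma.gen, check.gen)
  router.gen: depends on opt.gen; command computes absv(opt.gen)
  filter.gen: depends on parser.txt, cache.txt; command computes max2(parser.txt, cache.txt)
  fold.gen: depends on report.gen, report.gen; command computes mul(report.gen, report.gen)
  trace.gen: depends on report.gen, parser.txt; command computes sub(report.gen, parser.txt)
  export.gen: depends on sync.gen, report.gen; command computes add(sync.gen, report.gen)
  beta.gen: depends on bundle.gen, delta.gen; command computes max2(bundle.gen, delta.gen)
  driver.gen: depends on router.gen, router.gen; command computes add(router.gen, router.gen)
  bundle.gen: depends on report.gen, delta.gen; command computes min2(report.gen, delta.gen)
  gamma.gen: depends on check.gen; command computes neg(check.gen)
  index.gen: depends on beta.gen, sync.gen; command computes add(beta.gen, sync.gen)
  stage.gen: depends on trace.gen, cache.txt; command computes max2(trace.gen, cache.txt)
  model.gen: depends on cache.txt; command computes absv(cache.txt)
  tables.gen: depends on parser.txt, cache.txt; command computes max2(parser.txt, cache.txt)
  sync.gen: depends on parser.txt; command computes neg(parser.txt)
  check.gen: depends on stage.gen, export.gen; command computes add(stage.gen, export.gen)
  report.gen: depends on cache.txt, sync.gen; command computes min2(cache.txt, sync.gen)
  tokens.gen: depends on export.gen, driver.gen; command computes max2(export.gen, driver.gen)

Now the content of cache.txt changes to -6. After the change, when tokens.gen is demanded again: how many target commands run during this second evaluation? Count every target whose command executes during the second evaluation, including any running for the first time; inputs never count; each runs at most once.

10 target commands run: check.gen, driver.gen, export.gen, gamma.gen, opt.gen, report.gen, router.gen, stage.gen, tokens.gen, trace.gen.

First demand of the output computes:
  sync.gen = neg(-9) = 9
  report.gen = min2(7, 9) = 7
  export.gen = add(9, 7) = 16
  trace.gen = sub(7, -9) = 16
  stage.gen = max2(16, 7) = 16
  check.gen = add(16, 16) = 32
  gamma.gen = neg(32) = -32
  opt.gen = max2(-32, 32) = 32
  router.gen = absv(32) = 32
  driver.gen = add(32, 32) = 64
  tokens.gen = max2(16, 64) = 64

After the edit, cleaning proceeds:
  report.gen: a read changed (cache.txt 7->-6) — executes, giving -6.
  export.gen: a read changed (report.gen 7->-6) — executes, giving 3.
  trace.gen: a read changed (report.gen 7->-6) — executes, giving 3.
  stage.gen: a read changed (trace.gen 16->3; cache.txt 7->-6) — executes, giving 3.
  check.gen: a read changed (stage.gen 16->3; export.gen 16->3) — executes, giving 6.
  gamma.gen: a read changed (check.gen 32->6) — executes, giving -6.
  opt.gen: a read changed (gamma.gen -32->-6; check.gen 32->6) — executes, giving 6.
  router.gen: a read changed (opt.gen 32->6) — executes, giving 6.
  driver.gen: a read changed (router.gen 32->6; router.gen 32->6) — executes, giving 12.
  tokens.gen: a read changed (export.gen 16->3; driver.gen 64->12) — executes, giving 12.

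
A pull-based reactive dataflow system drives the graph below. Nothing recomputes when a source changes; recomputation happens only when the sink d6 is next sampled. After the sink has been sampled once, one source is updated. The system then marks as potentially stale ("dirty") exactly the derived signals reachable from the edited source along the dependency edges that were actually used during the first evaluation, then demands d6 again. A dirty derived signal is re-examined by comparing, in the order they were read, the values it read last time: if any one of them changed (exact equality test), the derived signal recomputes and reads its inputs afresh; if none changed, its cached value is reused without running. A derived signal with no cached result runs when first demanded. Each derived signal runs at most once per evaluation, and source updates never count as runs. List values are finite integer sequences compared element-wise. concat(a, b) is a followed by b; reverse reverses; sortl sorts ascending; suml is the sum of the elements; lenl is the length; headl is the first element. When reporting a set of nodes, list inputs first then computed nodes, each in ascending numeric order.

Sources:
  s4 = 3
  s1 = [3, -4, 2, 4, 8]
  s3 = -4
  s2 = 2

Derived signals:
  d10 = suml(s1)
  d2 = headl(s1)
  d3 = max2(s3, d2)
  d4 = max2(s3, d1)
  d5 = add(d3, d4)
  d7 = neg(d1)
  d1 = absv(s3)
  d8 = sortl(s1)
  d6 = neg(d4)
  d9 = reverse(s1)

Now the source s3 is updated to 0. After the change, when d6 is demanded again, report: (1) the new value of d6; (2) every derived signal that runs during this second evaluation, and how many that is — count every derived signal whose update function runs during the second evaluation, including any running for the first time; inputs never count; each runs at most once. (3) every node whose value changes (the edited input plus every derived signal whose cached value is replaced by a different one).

New value of d6: 0.
Derived signals that run: d1, d4, d6 — 3 in total.
Values that change: s3, d1, d4, d6.

First evaluation (everything demanded from the output):
  d1 = absv(-4) = 4
  d4 = max2(-4, 4) = 4
  d6 = neg(4) = -4

Propagation after the edit:
  d1: runs — s3 -4->0; result 0.
  d4: runs — s3 -4->0; d1 4->0; result 0.
  d6: runs — d4 4->0; result 0.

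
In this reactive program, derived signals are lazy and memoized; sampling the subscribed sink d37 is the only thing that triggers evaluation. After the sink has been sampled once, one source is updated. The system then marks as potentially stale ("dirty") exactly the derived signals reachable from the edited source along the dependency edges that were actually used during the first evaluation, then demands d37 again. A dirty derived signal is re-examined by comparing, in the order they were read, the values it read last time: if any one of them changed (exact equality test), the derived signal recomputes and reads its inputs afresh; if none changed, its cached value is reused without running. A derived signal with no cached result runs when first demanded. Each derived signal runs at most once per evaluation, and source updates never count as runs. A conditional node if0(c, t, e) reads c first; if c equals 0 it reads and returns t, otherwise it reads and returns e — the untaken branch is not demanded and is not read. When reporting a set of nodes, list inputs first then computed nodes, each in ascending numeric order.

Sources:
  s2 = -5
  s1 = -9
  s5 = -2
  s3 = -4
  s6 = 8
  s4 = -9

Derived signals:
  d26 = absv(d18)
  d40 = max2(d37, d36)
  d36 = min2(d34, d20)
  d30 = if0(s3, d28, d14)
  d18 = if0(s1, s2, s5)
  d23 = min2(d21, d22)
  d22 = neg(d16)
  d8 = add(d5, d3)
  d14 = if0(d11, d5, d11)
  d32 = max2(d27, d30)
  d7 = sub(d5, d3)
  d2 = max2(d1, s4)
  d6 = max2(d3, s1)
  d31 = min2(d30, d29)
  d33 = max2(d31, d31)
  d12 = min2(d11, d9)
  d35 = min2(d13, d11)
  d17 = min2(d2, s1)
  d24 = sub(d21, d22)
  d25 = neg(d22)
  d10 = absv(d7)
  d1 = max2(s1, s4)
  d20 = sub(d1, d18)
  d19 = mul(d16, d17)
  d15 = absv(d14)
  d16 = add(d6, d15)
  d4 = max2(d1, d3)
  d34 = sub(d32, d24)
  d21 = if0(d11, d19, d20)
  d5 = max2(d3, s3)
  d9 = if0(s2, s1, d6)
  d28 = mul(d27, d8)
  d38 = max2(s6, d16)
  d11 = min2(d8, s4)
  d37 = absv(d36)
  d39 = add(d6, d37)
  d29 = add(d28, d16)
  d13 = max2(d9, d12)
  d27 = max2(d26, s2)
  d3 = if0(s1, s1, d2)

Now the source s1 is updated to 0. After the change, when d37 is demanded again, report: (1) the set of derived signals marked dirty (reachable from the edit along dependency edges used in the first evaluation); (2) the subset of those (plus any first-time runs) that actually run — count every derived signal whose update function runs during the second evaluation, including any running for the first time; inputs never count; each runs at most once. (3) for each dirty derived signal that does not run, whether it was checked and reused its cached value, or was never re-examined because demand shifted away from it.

The edit dirties: d1, d2, d3, d5, d6, d8, d11, d14, d15, d16, d18, d20, d21, d22, d24, d26, d27, d30, d32, d34, d36, d37.
21 derived signals run: d1, d3, d5, d6, d8, d11, d14, d15, d16, d18, d20, d21, d22, d24, d26, d27, d30, d32, d34, d36, d37.
Unvisited dirty nodes (no longer demanded): d2.
Note the branch switch — demand abandons d2, which is never re-examined.

First demand of the output computes:
  d1 = max2(-9, -9) = -9
  d2 = max2(-9, -9) = -9
  d3 = if0(s1=-9 -> else branch d2) = -9
  d5 = max2(-9, -4) = -4
  d6 = max2(-9, -9) = -9
  d8 = add(-4, -9) = -13
  d11 = min2(-13, -9) = -13
  d14 = if0(d11=-13 -> else branch d11) = -13
  d15 = absv(-13) = 13
  d16 = add(-9, 13) = 4
  d18 = if0(s1=-9 -> else branch s5) = -2
  d20 = sub(-9, -2) = -7
  d21 = if0(d11=-13 -> else branch d20) = -7
  d22 = neg(4) = -4
  d24 = sub(-7, -4) = -3
  d26 = absv(-2) = 2
  d27 = max2(2, -5) = 2
  d30 = if0(s3=-4 -> else branch d14) = -13
  d32 = max2(2, -13) = 2
  d34 = sub(2, -3) = 5
  d36 = min2(5, -7) = -7
  d37 = absv(-7) = 7

After the edit, cleaning proceeds:
  d1: a read changed (s1 -9->0) — executes, giving 0.
  d2: stays stale; no demand reaches it after the flip.
  d3: a read changed (s1 -9->0) — executes, giving 0.
  d5: a read changed (d3 -9->0) — executes, giving 0.
  d6: a read changed (d3 -9->0; s1 -9->0) — executes, giving 0.
  d8: a read changed (d5 -4->0; d3 -9->0) — executes, giving 0.
  d11: a read changed (d8 -13->0) — executes, giving -9.
  d14: a read changed (d11 -13->-9; d11 -13->-9) — executes, giving -9.
  d15: a read changed (d14 -13->-9) — executes, giving 9.
  d16: a read changed (d6 -9->0; d15 13->9) — executes, giving 9.
  d18: a read changed (s1 -9->0) — executes, giving -5.
  d20: a read changed (d1 -9->0; d18 -2->-5) — executes, giving 5.
  d21: a read changed (d11 -13->-9; d20 -7->5) — executes, giving 5.
  d22: a read changed (d16 4->9) — executes, giving -9.
  d24: a read changed (d21 -7->5; d22 -4->-9) — executes, giving 14.
  d26: a read changed (d18 -2->-5) — executes, giving 5.
  d27: a read changed (d26 2->5) — executes, giving 5.
  d30: a read changed (d14 -13->-9) — executes, giving -9.
  d32: a read changed (d27 2->5; d30 -13->-9) — executes, giving 5.
  d34: a read changed (d32 2->5; d24 -3->14) — executes, giving -9.
  d36: a read changed (d34 5->-9; d20 -7->5) — executes, giving -9.
  d37: a read changed (d36 -7->-9) — executes, giving 9.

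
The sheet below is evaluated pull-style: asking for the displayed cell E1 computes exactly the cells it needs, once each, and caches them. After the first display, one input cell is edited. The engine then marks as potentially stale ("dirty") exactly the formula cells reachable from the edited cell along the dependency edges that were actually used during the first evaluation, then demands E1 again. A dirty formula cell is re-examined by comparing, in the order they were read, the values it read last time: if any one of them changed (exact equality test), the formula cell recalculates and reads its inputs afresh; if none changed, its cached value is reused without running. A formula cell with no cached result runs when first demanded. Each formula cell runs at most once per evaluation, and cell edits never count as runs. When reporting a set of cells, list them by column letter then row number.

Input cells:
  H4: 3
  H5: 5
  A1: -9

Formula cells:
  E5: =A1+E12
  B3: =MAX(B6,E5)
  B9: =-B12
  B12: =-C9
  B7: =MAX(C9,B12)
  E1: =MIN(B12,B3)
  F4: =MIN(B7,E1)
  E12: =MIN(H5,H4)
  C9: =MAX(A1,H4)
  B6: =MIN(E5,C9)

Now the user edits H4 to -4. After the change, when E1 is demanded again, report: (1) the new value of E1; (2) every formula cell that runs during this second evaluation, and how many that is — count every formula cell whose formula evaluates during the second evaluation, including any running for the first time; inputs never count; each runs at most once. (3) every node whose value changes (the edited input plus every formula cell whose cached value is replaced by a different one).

First demand of the output computes:
  C9 = MAX(-9, 3) = 3
  B12 = -(3) = -3
  E12 = MIN(5, 3) = 3
  E5 = -9 + 3 = -6
  B6 = MIN(-6, 3) = -6
  B3 = MAX(-6, -6) = -6
  E1 = MIN(-3, -6) = -6

After the edit, cleaning proceeds:
  C9: a read changed (H4 3->-4) — executes, giving -4.
  B12: a read changed (C9 3->-4) — executes, giving 4.
  E12: a read changed (H4 3->-4) — executes, giving -4.
  E5: a read changed (E12 3->-4) — executes, giving -13.
  B6: a read changed (E5 -6->-13; C9 3->-4) — executes, giving -13.
  B3: a read changed (B6 -6->-13; E5 -6->-13) — executes, giving -13.
  E1: a read changed (B12 -3->4; B3 -6->-13) — executes, giving -13.

Demanding E1 again yields -13.
7 formula cells run: B3, B6, B12, C9, E1, E5, E12.
The nodes whose values change: B3, B6, B12, C9, E1, E5, E12, H4.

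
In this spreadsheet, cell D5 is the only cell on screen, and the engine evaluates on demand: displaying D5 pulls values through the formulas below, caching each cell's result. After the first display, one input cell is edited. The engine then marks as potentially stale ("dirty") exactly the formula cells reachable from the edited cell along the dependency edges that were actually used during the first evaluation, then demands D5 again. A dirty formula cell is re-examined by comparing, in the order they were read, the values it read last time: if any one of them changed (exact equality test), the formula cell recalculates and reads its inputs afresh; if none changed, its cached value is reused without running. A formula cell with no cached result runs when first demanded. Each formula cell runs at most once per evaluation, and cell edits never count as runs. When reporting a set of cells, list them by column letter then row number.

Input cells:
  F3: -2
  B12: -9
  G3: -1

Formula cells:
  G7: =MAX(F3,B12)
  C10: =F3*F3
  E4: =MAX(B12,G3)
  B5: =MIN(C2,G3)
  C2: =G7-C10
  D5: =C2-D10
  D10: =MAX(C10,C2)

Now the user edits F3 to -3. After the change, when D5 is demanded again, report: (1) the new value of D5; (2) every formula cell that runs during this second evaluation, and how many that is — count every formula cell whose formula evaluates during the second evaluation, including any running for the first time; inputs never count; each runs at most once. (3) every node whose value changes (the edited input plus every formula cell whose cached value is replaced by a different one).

D5 now evaluates to -21.
Run set: C2, C10, D5, D10, G7 (5 run).
Changed values: C2, C10, D5, D10, F3, G7.

Initial pass — values computed on the first demand:
  C10 = -2 * -2 = 4
  G7 = MAX(-2, -9) = -2
  C2 = -2 - 4 = -6
  D10 = MAX(4, -6) = 4
  D5 = -6 - 4 = -10

Second demand — change propagation:
  C10: re-runs because F3 -2->-3; F3 -2->-3; new result 9.
  G7: re-runs because F3 -2->-3; new result -3.
  C2: re-runs because G7 -2->-3; C10 4->9; new result -12.
  D10: re-runs because C10 4->9; C2 -6->-12; new result 9.
  D5: re-runs because C2 -6->-12; D10 4->9; new result -21.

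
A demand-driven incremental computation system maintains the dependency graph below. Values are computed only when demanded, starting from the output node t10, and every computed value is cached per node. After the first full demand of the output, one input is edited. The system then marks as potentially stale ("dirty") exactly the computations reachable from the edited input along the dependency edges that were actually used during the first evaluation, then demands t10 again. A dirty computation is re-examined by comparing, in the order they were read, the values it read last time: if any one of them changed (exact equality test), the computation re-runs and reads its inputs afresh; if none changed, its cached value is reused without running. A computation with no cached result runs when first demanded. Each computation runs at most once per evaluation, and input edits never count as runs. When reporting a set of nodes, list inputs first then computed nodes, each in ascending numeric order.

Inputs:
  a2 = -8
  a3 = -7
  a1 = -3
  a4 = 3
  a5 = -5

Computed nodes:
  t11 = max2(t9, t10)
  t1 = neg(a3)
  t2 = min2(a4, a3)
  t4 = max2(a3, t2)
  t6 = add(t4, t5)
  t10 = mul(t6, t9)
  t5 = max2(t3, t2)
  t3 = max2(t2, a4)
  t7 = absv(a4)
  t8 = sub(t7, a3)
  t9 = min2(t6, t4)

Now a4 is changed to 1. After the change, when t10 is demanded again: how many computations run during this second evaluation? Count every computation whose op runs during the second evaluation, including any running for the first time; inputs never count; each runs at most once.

Computations that run: t2, t3, t5, t6, t9, t10 — 6 in total.
Key observation: the cutoff stops propagation at t4 — its inputs' values are unchanged, so it reuses its cache.

First evaluation (everything demanded from the output):
  t2 = min2(3, -7) = -7
  t3 = max2(-7, 3) = 3
  t4 = max2(-7, -7) = -7
  t5 = max2(3, -7) = 3
  t6 = add(-7, 3) = -4
  t9 = min2(-4, -7) = -7
  t10 = mul(-4, -7) = 28

Propagation after the edit:
  t2: runs — a4 3->1; result -7 (same value as before).
  t3: runs — a4 3->1; result 1.
  t4: checked — values it read are unchanged (a3 unchanged, t2 unchanged); reused cached -7 without running.
  t5: runs — t3 3->1; result 1.
  t6: runs — t5 3->1; result -6.
  t9: runs — t6 -4->-6; result -7 (same value as before).
  t10: runs — t6 -4->-6; result 42.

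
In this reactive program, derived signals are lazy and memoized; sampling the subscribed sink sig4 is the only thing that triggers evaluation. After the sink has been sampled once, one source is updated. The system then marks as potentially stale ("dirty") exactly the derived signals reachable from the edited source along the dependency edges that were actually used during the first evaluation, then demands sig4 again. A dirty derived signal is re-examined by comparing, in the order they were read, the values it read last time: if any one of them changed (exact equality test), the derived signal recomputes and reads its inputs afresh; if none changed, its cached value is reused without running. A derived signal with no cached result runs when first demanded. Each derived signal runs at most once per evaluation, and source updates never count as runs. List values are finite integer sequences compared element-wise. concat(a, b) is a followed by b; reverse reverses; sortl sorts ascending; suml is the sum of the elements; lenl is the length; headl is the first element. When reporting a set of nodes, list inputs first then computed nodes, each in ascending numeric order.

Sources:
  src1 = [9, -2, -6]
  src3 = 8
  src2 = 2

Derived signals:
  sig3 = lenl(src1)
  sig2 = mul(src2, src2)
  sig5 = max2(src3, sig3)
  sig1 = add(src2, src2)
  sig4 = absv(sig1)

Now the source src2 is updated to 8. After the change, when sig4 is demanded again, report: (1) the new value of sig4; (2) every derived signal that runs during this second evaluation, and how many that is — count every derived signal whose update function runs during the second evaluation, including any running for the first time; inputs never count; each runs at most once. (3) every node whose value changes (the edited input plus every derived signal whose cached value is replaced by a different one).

Demanding sig4 again yields 16.
2 derived signals run: sig1, sig4.
The nodes whose values change: src2, sig1, sig4.

First demand of the output computes:
  sig1 = add(2, 2) = 4
  sig4 = absv(4) = 4

After the edit, cleaning proceeds:
  sig1: a read changed (src2 2->8; src2 2->8) — executes, giving 16.
  sig4: a read changed (sig1 4->16) — executes, giving 16.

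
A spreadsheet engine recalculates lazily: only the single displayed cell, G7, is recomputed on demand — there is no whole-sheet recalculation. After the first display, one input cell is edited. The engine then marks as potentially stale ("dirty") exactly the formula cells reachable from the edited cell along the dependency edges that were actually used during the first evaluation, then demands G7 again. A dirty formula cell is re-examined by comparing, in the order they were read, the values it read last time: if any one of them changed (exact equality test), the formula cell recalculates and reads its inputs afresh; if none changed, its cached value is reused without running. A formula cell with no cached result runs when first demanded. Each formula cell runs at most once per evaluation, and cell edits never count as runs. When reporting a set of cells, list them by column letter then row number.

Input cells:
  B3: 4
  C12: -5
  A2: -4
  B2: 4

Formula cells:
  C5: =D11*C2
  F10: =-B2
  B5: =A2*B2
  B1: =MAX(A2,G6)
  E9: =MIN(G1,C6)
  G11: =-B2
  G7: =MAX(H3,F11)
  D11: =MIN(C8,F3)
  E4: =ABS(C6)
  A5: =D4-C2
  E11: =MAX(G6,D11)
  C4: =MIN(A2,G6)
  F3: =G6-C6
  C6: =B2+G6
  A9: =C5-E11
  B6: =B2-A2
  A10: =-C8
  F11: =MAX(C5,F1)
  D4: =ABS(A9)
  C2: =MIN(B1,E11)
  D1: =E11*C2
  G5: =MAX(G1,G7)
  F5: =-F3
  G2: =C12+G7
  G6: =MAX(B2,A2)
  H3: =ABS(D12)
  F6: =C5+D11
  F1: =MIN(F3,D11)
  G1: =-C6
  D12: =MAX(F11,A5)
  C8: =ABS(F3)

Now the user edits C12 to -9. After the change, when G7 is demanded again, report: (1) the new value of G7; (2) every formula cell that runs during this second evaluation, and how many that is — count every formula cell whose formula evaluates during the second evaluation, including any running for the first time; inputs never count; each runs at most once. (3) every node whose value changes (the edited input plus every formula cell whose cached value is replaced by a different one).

New value of G7: 16.
Formula cells that run: none — 0 in total.
Values that change: C12.
Key observation: C12 is never demanded by the output, so the edit triggers no recomputation at all.

First evaluation (everything demanded from the output):
  G6 = MAX(4, -4) = 4
  B1 = MAX(-4, 4) = 4
  C6 = 4 + 4 = 8
  F3 = 4 - 8 = -4
  C8 = ABS(-4) = 4
  D11 = MIN(4, -4) = -4
  E11 = MAX(4, -4) = 4
  C2 = MIN(4, 4) = 4
  C5 = -4 * 4 = -16
  A9 = -16 - 4 = -20
  D4 = ABS(-20) = 20
  A5 = 20 - 4 = 16
  F1 = MIN(-4, -4) = -4
  F11 = MAX(-16, -4) = -4
  D12 = MAX(-4, 16) = 16
  H3 = ABS(16) = 16
  G7 = MAX(16, -4) = 16

Propagation after the edit:
  C12 feeds no computation that the output demands — nothing is marked dirty and nothing runs.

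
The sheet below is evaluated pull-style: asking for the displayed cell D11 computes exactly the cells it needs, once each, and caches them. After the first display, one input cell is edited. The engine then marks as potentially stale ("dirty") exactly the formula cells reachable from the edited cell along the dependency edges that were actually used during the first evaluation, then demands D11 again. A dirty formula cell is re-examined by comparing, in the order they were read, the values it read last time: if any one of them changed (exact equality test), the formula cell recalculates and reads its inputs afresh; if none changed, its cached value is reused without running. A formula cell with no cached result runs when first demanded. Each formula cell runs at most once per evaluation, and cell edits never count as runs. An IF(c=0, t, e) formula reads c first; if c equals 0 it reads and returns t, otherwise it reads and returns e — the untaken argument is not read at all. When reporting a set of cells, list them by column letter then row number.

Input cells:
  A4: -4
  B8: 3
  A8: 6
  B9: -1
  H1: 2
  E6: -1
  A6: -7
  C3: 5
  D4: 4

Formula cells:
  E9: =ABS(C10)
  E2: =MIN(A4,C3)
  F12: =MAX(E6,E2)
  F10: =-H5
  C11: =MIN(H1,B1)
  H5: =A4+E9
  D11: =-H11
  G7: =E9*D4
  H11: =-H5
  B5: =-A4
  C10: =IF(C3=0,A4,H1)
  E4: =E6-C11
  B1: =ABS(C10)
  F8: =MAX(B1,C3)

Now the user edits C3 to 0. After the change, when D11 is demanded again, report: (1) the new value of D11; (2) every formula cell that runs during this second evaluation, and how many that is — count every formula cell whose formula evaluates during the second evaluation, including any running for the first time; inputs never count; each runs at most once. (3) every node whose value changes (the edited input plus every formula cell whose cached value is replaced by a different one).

First demand of the output computes:
  C10 = IF(C3=0: C3=5 -> else branch H1) = 2
  E9 = ABS(2) = 2
  H5 = -4 + 2 = -2
  H11 = -(-2) = 2
  D11 = -(2) = -2

After the edit, cleaning proceeds:
  C10: a read changed (C3 5->0) — executes, giving -4.
  E9: a read changed (C10 2->-4) — executes, giving 4.
  H5: a read changed (E9 2->4) — executes, giving 0.
  H11: a read changed (H5 -2->0) — executes, giving 0.
  D11: a read changed (H11 2->0) — executes, giving 0.

Demanding D11 again yields 0.
5 formula cells run: C10, D11, E9, H5, H11.
The nodes whose values change: C3, C10, D11, E9, H5, H11.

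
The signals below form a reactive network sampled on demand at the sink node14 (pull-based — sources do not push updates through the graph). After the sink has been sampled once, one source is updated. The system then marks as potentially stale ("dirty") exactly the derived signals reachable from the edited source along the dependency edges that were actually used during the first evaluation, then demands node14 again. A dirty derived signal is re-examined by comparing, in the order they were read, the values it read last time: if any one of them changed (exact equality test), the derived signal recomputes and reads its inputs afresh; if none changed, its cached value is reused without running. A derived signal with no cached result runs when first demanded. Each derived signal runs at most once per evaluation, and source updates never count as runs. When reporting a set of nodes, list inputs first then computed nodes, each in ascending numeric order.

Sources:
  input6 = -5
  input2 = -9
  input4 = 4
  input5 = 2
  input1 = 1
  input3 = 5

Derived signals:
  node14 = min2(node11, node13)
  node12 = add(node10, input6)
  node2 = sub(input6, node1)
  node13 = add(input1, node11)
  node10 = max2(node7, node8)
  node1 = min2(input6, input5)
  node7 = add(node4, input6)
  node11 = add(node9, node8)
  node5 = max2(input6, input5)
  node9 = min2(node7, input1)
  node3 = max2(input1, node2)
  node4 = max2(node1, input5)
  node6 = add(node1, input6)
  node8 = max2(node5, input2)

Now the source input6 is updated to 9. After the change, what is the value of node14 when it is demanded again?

Initial pass — values computed on the first demand:
  node1 = min2(-5, 2) = -5
  node4 = max2(-5, 2) = 2
  node5 = max2(-5, 2) = 2
  node7 = add(2, -5) = -3
  node8 = max2(2, -9) = 2
  node9 = min2(-3, 1) = -3
  node11 = add(-3, 2) = -1
  node13 = add(1, -1) = 0
  node14 = min2(-1, 0) = -1

Second demand — change propagation:
  node1: re-runs because input6 -5->9; new result 2.
  node4: re-runs because node1 -5->2; new result 2 (unchanged).
  node5: re-runs because input6 -5->9; new result 9.
  node7: re-runs because input6 -5->9; new result 11.
  node8: re-runs because node5 2->9; new result 9.
  node9: re-runs because node7 -3->11; new result 1.
  node11: re-runs because node9 -3->1; node8 2->9; new result 10.
  node13: re-runs because node11 -1->10; new result 11.
  node14: re-runs because node11 -1->10; node13 0->11; new result 10.

node14 now evaluates to 10.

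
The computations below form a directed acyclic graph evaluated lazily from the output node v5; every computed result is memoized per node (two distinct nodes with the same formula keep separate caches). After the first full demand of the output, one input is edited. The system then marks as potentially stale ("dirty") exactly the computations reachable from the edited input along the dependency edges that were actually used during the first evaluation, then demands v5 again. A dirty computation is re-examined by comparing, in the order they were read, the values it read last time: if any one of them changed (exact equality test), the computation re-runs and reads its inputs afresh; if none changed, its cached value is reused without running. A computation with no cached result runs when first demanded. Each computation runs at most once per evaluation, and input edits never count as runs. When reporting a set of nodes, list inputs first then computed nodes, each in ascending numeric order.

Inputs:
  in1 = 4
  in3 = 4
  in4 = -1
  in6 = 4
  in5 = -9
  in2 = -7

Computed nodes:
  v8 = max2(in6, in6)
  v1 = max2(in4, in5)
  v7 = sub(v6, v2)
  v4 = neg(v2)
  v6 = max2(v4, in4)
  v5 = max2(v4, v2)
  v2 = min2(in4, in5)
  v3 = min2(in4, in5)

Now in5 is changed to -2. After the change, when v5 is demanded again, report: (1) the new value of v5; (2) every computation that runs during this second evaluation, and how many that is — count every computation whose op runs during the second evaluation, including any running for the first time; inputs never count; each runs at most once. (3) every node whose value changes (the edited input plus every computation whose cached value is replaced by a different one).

Demanding v5 again yields 2.
3 computations run: v2, v4, v5.
The nodes whose values change: in5, v2, v4, v5.

First demand of the output computes:
  v2 = min2(-1, -9) = -9
  v4 = neg(-9) = 9
  v5 = max2(9, -9) = 9

After the edit, cleaning proceeds:
  v2: a read changed (in5 -9->-2) — executes, giving -2.
  v4: a read changed (v2 -9->-2) — executes, giving 2.
  v5: a read changed (v4 9->2; v2 -9->-2) — executes, giving 2.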